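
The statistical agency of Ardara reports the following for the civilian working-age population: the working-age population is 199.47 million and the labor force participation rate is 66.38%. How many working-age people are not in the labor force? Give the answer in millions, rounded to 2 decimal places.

Share not in the labor force = 1 − 0.6638 = 0.3362.
Not in labor force = 0.3362 × 199.47 ≈ 67.06 million.

About 67.06 million are not in the labor force.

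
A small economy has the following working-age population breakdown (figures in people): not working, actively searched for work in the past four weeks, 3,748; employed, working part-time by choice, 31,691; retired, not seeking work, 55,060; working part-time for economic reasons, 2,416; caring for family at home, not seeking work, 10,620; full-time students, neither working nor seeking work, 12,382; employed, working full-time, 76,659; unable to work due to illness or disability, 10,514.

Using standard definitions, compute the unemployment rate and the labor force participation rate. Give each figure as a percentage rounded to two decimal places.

Employed = 31,691 + 2,416 + 76,659 = 110,766 (anyone who worked, including part-time for economic reasons, counts as employed).
Unemployed = 3,748.
Labor force = 110,766 + 3,748 = 114,514.
Not in labor force = 55,060 + 10,620 + 12,382 + 10,514 = 88,576 (those not working and not actively searching are outside the labor force).
Civilian working-age population = 114,514 + 88,576 = 203,090.
Unemployment rate = 3,748 / 114,514 = 3.27%.
Labor force participation rate = 114,514 / 203,090 = 56.39%.

Unemployment rate ≈ 3.27%; labor force participation rate ≈ 56.39%.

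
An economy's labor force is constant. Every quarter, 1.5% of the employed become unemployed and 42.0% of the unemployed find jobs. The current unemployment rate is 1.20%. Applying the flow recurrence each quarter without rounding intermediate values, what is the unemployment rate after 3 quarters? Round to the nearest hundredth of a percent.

Unemployment rate after three quarters ≈ 3.04%.

With a fixed labor force, u_{t+1} = u_t + s·(1−u_t) − f·u_t = u_t·(1−s−f) + s.
Here 1−s−f = 0.565 and s = 0.015.
u_1 = 0.012000 × 0.565 + 0.015 = 0.021780.
u_2 = 0.021780 × 0.565 + 0.015 = 0.027306.
u_3 = 0.027306 × 0.565 + 0.015 = 0.030428.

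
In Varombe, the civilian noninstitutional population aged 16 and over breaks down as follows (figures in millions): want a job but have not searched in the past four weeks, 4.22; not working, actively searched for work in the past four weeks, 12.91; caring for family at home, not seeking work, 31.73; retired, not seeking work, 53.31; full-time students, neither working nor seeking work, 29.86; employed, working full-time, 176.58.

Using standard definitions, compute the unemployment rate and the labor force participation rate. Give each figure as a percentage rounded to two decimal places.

Employed = 176.58 million.
Unemployed = 12.91 million.
Labor force = 176.58 + 12.91 = 189.49 million.
Not in labor force = 4.22 + 31.73 + 53.31 + 29.86 = 119.12 million (those not working and not actively searching are outside the labor force — including those who want a job but have given up searching).
Civilian working-age population = 189.49 + 119.12 = 308.61 million.
Unemployment rate = 12.91 / 189.49 = 6.81%.
Labor force participation rate = 189.49 / 308.61 = 61.40%.

Unemployment rate ≈ 6.81%; labor force participation rate ≈ 61.40%.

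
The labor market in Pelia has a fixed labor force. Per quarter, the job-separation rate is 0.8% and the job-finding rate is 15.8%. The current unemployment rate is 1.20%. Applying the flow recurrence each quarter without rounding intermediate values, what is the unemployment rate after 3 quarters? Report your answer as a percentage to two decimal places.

Unemployment rate after three quarters ≈ 2.72%.

With a fixed labor force, u_{t+1} = u_t + s·(1−u_t) − f·u_t = u_t·(1−s−f) + s.
Here 1−s−f = 0.834 and s = 0.008.
u_1 = 0.012000 × 0.834 + 0.008 = 0.018008.
u_2 = 0.018008 × 0.834 + 0.008 = 0.023019.
u_3 = 0.023019 × 0.834 + 0.008 = 0.027198.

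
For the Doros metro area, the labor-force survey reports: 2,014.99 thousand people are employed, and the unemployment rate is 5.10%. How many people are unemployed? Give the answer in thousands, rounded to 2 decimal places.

About 108.29 thousand are unemployed.

Let U be the number unemployed. The labor force is E + U, and U/(E+U) = 0.0510.
So U = 0.0510 × 2,014.99 / (1 − 0.0510) = 102.7645 / 0.9490 ≈ 108.29 thousand.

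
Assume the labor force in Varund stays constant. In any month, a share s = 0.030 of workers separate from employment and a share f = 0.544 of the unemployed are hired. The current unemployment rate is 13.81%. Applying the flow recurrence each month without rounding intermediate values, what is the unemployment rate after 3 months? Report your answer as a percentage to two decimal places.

Unemployment rate after three months ≈ 5.89%.

With a fixed labor force, u_{t+1} = u_t + s·(1−u_t) − f·u_t = u_t·(1−s−f) + s.
Here 1−s−f = 0.426 and s = 0.030.
u_1 = 0.138100 × 0.426 + 0.030 = 0.088831.
u_2 = 0.088831 × 0.426 + 0.030 = 0.067842.
u_3 = 0.067842 × 0.426 + 0.030 = 0.058901.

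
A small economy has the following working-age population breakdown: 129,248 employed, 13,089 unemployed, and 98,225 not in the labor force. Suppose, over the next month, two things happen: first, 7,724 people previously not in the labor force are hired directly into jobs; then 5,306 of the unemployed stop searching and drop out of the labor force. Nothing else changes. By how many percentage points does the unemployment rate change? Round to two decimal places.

Initially, labor force = 129,248 + 13,089 = 142,337, so u = 13,089/142,337 = 9.20%.
After the first change, employed and labor force both rise by 7,724; unemployed unchanged → E = 136,972, U = 13,089, labor force = 150,061.
After the second change, unemployed and labor force both fall by 5,306 → E = 136,972, U = 7,783, labor force = 144,755.
New unemployment rate = 7,783 / 144,755 = 5.38%.
Change = 5.38% − 9.20% = −3.82 percentage points.

The unemployment rate changes by −3.82 percentage points.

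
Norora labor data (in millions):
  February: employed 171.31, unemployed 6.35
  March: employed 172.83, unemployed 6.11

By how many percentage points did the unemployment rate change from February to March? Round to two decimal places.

February: labor force = 171.31 + 6.35 = 177.66; u = 6.35/177.66 = 3.57%.
March: labor force = 172.83 + 6.11 = 178.94; u = 6.11/178.94 = 3.41%.
Change = 3.41% − 3.57% = −0.16 pp.

The unemployment rate changed by −0.16 percentage points.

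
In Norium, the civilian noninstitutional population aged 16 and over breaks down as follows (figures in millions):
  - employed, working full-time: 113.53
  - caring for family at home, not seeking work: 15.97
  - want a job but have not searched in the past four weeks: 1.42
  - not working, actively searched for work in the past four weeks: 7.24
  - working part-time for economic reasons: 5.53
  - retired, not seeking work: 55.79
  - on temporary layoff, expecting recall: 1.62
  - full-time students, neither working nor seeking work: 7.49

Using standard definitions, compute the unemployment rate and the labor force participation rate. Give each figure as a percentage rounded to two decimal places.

Employed = 113.53 + 5.53 = 119.06 million (anyone who worked, including part-time for economic reasons, counts as employed).
Unemployed = 7.24 + 1.62 = 8.86 million (jobless and actively searching, or on temporary layoff).
Labor force = 119.06 + 8.86 = 127.92 million.
Not in labor force = 15.97 + 1.42 + 55.79 + 7.49 = 80.67 million (those not working and not actively searching are outside the labor force — including those who want a job but have given up searching).
Civilian working-age population = 127.92 + 80.67 = 208.59 million.
Unemployment rate = 8.86 / 127.92 = 6.93%.
Labor force participation rate = 127.92 / 208.59 = 61.33%.

Unemployment rate ≈ 6.93%; labor force participation rate ≈ 61.33%.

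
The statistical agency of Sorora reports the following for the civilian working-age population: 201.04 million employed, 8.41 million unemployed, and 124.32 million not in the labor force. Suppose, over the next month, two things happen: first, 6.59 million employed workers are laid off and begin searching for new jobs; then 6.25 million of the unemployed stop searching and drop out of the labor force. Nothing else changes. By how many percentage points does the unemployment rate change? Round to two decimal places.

Initially, labor force = 201.04 + 8.41 = 209.45 million, so u = 8.41/209.45 = 4.02%.
After the first change, employed falls and unemployed rises by 6.59; labor force unchanged → E = 194.45, U = 15.00, labor force = 209.45 million.
After the second change, unemployed and labor force both fall by 6.25 → E = 194.45, U = 8.75, labor force = 203.20 million.
New unemployment rate = 8.75 / 203.20 = 4.31%.
Change = 4.31% − 4.02% = +0.29 percentage points.

The unemployment rate changes by +0.29 percentage points.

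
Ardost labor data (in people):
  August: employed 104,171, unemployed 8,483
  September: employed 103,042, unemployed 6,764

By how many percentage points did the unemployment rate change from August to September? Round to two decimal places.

The unemployment rate changed by −1.37 percentage points.

August: labor force = 104,171 + 8,483 = 112,654; u = 8,483/112,654 = 7.53%.
September: labor force = 103,042 + 6,764 = 109,806; u = 6,764/109,806 = 6.16%.
Change = 6.16% − 7.53% = −1.37 pp.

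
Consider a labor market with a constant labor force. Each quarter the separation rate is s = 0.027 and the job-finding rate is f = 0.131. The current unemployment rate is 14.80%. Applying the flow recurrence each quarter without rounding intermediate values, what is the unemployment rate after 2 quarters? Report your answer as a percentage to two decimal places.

Unemployment rate after two quarters ≈ 15.47%.

With a fixed labor force, u_{t+1} = u_t + s·(1−u_t) − f·u_t = u_t·(1−s−f) + s.
Here 1−s−f = 0.842 and s = 0.027.
u_1 = 0.148000 × 0.842 + 0.027 = 0.151616.
u_2 = 0.151616 × 0.842 + 0.027 = 0.154661.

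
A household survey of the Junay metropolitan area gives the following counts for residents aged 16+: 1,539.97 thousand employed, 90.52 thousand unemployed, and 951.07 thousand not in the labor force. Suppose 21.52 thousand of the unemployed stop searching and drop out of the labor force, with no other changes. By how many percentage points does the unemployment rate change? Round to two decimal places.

The unemployment rate changes by −1.26 percentage points.

Initially, labor force = 1,539.97 + 90.52 = 1,630.49 thousand, so u = 90.52/1,630.49 = 5.55%.
After the change, unemployed and labor force both fall by 21.52 → E = 1,539.97, U = 69.00, labor force = 1,608.97 thousand.
New unemployment rate = 69.00 / 1,608.97 = 4.29%.
Change = 4.29% − 5.55% = −1.26 percentage points.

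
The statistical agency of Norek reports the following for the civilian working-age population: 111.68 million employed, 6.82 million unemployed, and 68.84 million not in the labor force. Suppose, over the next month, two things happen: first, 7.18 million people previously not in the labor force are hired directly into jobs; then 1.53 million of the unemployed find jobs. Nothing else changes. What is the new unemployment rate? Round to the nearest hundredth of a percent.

New unemployment rate ≈ 4.21%.

Initially, labor force = 111.68 + 6.82 = 118.50 million, so u = 6.82/118.50 = 5.76%.
After the first change, employed and labor force both rise by 7.18; unemployed unchanged → E = 118.86, U = 6.82, labor force = 125.68 million.
After the second change, unemployed falls and employed rises by 1.53; labor force unchanged → E = 120.39, U = 5.29, labor force = 125.68 million.
New unemployment rate = 5.29 / 125.68 = 4.21%.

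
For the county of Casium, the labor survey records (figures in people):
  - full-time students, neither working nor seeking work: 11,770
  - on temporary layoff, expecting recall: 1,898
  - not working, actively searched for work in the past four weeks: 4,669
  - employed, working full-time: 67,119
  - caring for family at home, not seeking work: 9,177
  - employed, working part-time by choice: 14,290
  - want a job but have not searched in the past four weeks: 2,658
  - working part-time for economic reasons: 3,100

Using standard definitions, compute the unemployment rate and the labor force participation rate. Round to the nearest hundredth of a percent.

Unemployment rate ≈ 7.21%; labor force participation rate ≈ 79.42%.

Employed = 67,119 + 14,290 + 3,100 = 84,509 (anyone who worked, including part-time for economic reasons, counts as employed).
Unemployed = 1,898 + 4,669 = 6,567 (jobless and actively searching, or on temporary layoff).
Labor force = 84,509 + 6,567 = 91,076.
Not in labor force = 11,770 + 9,177 + 2,658 = 23,605 (those not working and not actively searching are outside the labor force — including those who want a job but have given up searching).
Civilian working-age population = 91,076 + 23,605 = 114,681.
Unemployment rate = 6,567 / 91,076 = 7.21%.
Labor force participation rate = 91,076 / 114,681 = 79.42%.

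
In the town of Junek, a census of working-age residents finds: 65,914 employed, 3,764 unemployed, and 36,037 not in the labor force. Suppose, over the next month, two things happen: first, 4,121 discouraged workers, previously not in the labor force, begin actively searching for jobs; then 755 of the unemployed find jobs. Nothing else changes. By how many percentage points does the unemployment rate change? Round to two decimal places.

The unemployment rate changes by +4.26 percentage points.

Initially, labor force = 65,914 + 3,764 = 69,678, so u = 3,764/69,678 = 5.40%.
After the first change, unemployed and labor force both rise by 4,121 → E = 65,914, U = 7,885, labor force = 73,799.
After the second change, unemployed falls and employed rises by 755; labor force unchanged → E = 66,669, U = 7,130, labor force = 73,799.
New unemployment rate = 7,130 / 73,799 = 9.66%.
Change = 9.66% − 5.40% = +4.26 percentage points.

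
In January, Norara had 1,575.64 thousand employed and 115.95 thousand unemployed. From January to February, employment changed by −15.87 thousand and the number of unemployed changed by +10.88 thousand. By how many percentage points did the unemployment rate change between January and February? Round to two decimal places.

The unemployment rate changed by +0.67 percentage points.

January: labor force = 1,575.64 + 115.95 = 1,691.59; u = 115.95/1,691.59 = 6.85%.
February: labor force = 1,559.77 + 126.83 = 1,686.60; u = 126.83/1,686.60 = 7.52%.
Change = 7.52% − 6.85% = +0.67 pp.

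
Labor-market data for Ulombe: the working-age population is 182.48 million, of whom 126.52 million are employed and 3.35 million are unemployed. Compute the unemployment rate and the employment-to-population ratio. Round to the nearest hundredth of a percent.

Unemployment rate ≈ 2.58%; employment-population ratio ≈ 69.33%.

Labor force = employed + unemployed = 126.52 + 3.35 = 129.87 million.
Unemployment rate = 3.35 / 129.87 = 2.58%.
Employment-population ratio = 126.52 / 182.48 = 69.33%.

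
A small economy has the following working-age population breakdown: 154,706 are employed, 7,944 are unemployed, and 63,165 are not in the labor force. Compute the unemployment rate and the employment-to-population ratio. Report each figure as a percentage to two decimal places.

Unemployment rate ≈ 4.88%; employment-population ratio ≈ 68.51%.

Labor force = employed + unemployed = 154,706 + 7,944 = 162,650.
Working-age population = 162,650 + 63,165 = 225,815.
Unemployment rate = 7,944 / 162,650 = 4.88%.
Employment-population ratio = 154,706 / 225,815 = 68.51%.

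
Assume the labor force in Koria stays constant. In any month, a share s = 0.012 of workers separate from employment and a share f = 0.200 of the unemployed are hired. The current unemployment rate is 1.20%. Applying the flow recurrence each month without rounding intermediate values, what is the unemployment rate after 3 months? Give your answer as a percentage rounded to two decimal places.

Unemployment rate after three months ≈ 3.48%.

With a fixed labor force, u_{t+1} = u_t + s·(1−u_t) − f·u_t = u_t·(1−s−f) + s.
Here 1−s−f = 0.788 and s = 0.012.
u_1 = 0.012000 × 0.788 + 0.012 = 0.021456.
u_2 = 0.021456 × 0.788 + 0.012 = 0.028907.
u_3 = 0.028907 × 0.788 + 0.012 = 0.034779.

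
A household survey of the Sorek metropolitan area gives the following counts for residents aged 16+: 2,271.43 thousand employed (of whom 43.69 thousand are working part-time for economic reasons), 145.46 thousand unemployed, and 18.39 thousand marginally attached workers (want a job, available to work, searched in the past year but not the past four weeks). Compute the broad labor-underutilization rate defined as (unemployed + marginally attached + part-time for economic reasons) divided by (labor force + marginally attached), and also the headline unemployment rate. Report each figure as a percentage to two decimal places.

Labor force = 2,271.43 + 145.46 = 2,416.89 thousand.
Numerator = 145.46 + 18.39 + 43.69 = 207.54 thousand.
Denominator = 2,416.89 + 18.39 = 2,435.28 thousand.
Broad rate = 207.54 / 2,435.28 = 8.52%.
Headline unemployment rate = 145.46 / 2,416.89 = 6.02%.

Broad underutilization rate ≈ 8.52%; headline unemployment rate ≈ 6.02%.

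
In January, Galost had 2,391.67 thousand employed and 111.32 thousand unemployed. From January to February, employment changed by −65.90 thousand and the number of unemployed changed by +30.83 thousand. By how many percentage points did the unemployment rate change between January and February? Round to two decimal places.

The unemployment rate changed by +1.31 percentage points.

January: labor force = 2,391.67 + 111.32 = 2,502.99; u = 111.32/2,502.99 = 4.45%.
February: labor force = 2,325.77 + 142.15 = 2,467.92; u = 142.15/2,467.92 = 5.76%.
Change = 5.76% − 4.45% = +1.31 pp.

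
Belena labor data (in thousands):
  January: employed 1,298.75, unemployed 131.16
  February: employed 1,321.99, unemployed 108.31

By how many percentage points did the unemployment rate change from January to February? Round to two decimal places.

The unemployment rate changed by −1.60 percentage points.

January: labor force = 1,298.75 + 131.16 = 1,429.91; u = 131.16/1,429.91 = 9.17%.
February: labor force = 1,321.99 + 108.31 = 1,430.30; u = 108.31/1,430.30 = 7.57%.
Change = 7.57% − 9.17% = −1.60 pp.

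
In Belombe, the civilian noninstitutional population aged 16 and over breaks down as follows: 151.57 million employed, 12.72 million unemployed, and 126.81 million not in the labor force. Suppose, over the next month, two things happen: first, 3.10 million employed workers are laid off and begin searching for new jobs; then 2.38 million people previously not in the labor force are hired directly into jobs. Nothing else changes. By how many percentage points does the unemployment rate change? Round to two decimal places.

The unemployment rate changes by +1.75 percentage points.

Initially, labor force = 151.57 + 12.72 = 164.29 million, so u = 12.72/164.29 = 7.74%.
After the first change, employed falls and unemployed rises by 3.10; labor force unchanged → E = 148.47, U = 15.82, labor force = 164.29 million.
After the second change, employed and labor force both rise by 2.38; unemployed unchanged → E = 150.85, U = 15.82, labor force = 166.67 million.
New unemployment rate = 15.82 / 166.67 = 9.49%.
Change = 9.49% − 7.74% = +1.75 percentage points.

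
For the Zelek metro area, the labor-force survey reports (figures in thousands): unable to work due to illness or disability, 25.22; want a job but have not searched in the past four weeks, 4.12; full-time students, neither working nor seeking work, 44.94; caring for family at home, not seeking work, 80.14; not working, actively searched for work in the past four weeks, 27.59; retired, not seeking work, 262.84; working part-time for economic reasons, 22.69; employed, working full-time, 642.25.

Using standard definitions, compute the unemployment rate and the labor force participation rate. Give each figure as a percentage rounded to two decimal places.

Employed = 22.69 + 642.25 = 664.94 thousand (anyone who worked, including part-time for economic reasons, counts as employed).
Unemployed = 27.59 thousand.
Labor force = 664.94 + 27.59 = 692.53 thousand.
Not in labor force = 25.22 + 4.12 + 44.94 + 80.14 + 262.84 = 417.26 thousand (those not working and not actively searching are outside the labor force — including those who want a job but have given up searching).
Civilian working-age population = 692.53 + 417.26 = 1,109.79 thousand.
Unemployment rate = 27.59 / 692.53 = 3.98%.
Labor force participation rate = 692.53 / 1,109.79 = 62.40%.

Unemployment rate ≈ 3.98%; labor force participation rate ≈ 62.40%.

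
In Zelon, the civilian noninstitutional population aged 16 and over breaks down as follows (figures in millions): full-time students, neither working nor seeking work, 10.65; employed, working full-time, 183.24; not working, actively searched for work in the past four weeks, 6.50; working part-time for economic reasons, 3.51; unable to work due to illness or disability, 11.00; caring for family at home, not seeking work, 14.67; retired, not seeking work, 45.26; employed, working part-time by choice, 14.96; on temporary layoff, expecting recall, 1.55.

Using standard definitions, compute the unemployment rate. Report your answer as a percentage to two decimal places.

Unemployment rate ≈ 3.84%.

Employed = 183.24 + 3.51 + 14.96 = 201.71 million (anyone who worked, including part-time for economic reasons, counts as employed).
Unemployed = 6.50 + 1.55 = 8.05 million (jobless and actively searching, or on temporary layoff).
Labor force = 201.71 + 8.05 = 209.76 million.
Unemployment rate = 8.05 / 209.76 = 3.84%.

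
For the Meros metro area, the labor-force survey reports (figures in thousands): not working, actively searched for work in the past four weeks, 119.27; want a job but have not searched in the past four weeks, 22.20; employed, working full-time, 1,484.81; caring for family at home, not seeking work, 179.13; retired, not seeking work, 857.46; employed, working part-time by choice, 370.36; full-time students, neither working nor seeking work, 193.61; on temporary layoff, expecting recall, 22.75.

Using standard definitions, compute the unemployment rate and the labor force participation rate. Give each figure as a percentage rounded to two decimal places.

Unemployment rate ≈ 7.11%; labor force participation rate ≈ 61.46%.

Employed = 1,484.81 + 370.36 = 1,855.17 thousand.
Unemployed = 119.27 + 22.75 = 142.02 thousand (jobless and actively searching, or on temporary layoff).
Labor force = 1,855.17 + 142.02 = 1,997.19 thousand.
Not in labor force = 22.20 + 179.13 + 857.46 + 193.61 = 1,252.40 thousand (those not working and not actively searching are outside the labor force — including those who want a job but have given up searching).
Civilian working-age population = 1,997.19 + 1,252.40 = 3,249.59 thousand.
Unemployment rate = 142.02 / 1,997.19 = 7.11%.
Labor force participation rate = 1,997.19 / 3,249.59 = 61.46%.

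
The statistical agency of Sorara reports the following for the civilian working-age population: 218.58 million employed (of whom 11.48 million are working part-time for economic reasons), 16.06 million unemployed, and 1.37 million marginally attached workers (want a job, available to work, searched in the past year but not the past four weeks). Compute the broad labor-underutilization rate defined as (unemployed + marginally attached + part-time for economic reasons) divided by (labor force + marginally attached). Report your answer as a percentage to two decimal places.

Broad underutilization rate ≈ 12.25%.

Labor force = 218.58 + 16.06 = 234.64 million.
Numerator = 16.06 + 1.37 + 11.48 = 28.91 million.
Denominator = 234.64 + 1.37 = 236.01 million.
Broad rate = 28.91 / 236.01 = 12.25%.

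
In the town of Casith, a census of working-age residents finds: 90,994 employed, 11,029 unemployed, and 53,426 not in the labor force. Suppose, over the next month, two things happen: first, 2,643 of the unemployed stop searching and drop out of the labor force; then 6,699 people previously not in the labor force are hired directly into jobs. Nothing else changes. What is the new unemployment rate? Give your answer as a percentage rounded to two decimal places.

Initially, labor force = 90,994 + 11,029 = 102,023, so u = 11,029/102,023 = 10.81%.
After the first change, unemployed and labor force both fall by 2,643 → E = 90,994, U = 8,386, labor force = 99,380.
After the second change, employed and labor force both rise by 6,699; unemployed unchanged → E = 97,693, U = 8,386, labor force = 106,079.
New unemployment rate = 8,386 / 106,079 = 7.91%.

New unemployment rate ≈ 7.91%.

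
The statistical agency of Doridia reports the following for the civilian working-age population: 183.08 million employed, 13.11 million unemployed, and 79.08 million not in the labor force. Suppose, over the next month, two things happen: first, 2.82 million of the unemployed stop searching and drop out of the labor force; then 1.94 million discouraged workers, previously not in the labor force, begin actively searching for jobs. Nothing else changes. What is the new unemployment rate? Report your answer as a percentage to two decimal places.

New unemployment rate ≈ 6.26%.

Initially, labor force = 183.08 + 13.11 = 196.19 million, so u = 13.11/196.19 = 6.68%.
After the first change, unemployed and labor force both fall by 2.82 → E = 183.08, U = 10.29, labor force = 193.37 million.
After the second change, unemployed and labor force both rise by 1.94 → E = 183.08, U = 12.23, labor force = 195.31 million.
New unemployment rate = 12.23 / 195.31 = 6.26%.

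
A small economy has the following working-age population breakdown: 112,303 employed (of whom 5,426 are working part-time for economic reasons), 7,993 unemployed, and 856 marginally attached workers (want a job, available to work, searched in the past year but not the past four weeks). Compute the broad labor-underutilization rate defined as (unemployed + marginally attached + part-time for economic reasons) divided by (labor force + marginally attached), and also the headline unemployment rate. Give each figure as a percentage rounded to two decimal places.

Labor force = 112,303 + 7,993 = 120,296.
Numerator = 7,993 + 856 + 5,426 = 14,275.
Denominator = 120,296 + 856 = 121,152.
Broad rate = 14,275 / 121,152 = 11.78%.
Headline unemployment rate = 7,993 / 120,296 = 6.64%.

Broad underutilization rate ≈ 11.78%; headline unemployment rate ≈ 6.64%.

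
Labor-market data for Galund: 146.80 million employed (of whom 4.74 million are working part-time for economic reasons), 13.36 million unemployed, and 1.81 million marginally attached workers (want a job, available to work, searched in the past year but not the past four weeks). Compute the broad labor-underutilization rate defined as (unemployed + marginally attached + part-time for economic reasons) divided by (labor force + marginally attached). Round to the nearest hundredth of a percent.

Labor force = 146.80 + 13.36 = 160.16 million.
Numerator = 13.36 + 1.81 + 4.74 = 19.91 million.
Denominator = 160.16 + 1.81 = 161.97 million.
Broad rate = 19.91 / 161.97 = 12.29%.

Broad underutilization rate ≈ 12.29%.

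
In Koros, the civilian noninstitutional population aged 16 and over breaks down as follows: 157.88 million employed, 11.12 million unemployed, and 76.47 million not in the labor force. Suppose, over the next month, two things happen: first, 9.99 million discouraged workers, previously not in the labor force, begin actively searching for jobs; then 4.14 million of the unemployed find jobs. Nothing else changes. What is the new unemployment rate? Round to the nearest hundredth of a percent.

New unemployment rate ≈ 9.48%.

Initially, labor force = 157.88 + 11.12 = 169.00 million, so u = 11.12/169.00 = 6.58%.
After the first change, unemployed and labor force both rise by 9.99 → E = 157.88, U = 21.11, labor force = 178.99 million.
After the second change, unemployed falls and employed rises by 4.14; labor force unchanged → E = 162.02, U = 16.97, labor force = 178.99 million.
New unemployment rate = 16.97 / 178.99 = 9.48%.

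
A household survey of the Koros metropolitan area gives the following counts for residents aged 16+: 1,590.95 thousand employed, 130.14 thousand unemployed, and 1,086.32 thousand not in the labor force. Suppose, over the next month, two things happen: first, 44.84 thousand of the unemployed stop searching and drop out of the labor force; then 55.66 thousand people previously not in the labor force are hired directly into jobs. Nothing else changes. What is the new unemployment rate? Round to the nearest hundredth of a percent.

Initially, labor force = 1,590.95 + 130.14 = 1,721.09 thousand, so u = 130.14/1,721.09 = 7.56%.
After the first change, unemployed and labor force both fall by 44.84 → E = 1,590.95, U = 85.30, labor force = 1,676.25 thousand.
After the second change, employed and labor force both rise by 55.66; unemployed unchanged → E = 1,646.61, U = 85.30, labor force = 1,731.91 thousand.
New unemployment rate = 85.30 / 1,731.91 = 4.93%.

New unemployment rate ≈ 4.93%.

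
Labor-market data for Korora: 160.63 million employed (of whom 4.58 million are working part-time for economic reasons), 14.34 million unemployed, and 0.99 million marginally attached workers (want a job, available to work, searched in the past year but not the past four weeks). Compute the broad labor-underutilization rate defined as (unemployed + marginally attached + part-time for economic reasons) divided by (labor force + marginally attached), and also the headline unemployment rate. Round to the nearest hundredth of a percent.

Labor force = 160.63 + 14.34 = 174.97 million.
Numerator = 14.34 + 0.99 + 4.58 = 19.91 million.
Denominator = 174.97 + 0.99 = 175.96 million.
Broad rate = 19.91 / 175.96 = 11.32%.
Headline unemployment rate = 14.34 / 174.97 = 8.20%.

Broad underutilization rate ≈ 11.32%; headline unemployment rate ≈ 8.20%.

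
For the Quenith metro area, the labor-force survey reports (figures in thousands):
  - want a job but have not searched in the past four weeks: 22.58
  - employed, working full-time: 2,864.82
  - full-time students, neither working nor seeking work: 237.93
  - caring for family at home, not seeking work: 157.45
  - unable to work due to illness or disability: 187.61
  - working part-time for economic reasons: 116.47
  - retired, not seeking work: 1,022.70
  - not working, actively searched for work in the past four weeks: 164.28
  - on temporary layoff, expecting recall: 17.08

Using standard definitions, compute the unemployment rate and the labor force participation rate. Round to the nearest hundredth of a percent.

Unemployment rate ≈ 5.73%; labor force participation rate ≈ 66.01%.

Employed = 2,864.82 + 116.47 = 2,981.29 thousand (anyone who worked, including part-time for economic reasons, counts as employed).
Unemployed = 164.28 + 17.08 = 181.36 thousand (jobless and actively searching, or on temporary layoff).
Labor force = 2,981.29 + 181.36 = 3,162.65 thousand.
Not in labor force = 22.58 + 237.93 + 157.45 + 187.61 + 1,022.70 = 1,628.27 thousand (those not working and not actively searching are outside the labor force — including those who want a job but have given up searching).
Civilian working-age population = 3,162.65 + 1,628.27 = 4,790.92 thousand.
Unemployment rate = 181.36 / 3,162.65 = 5.73%.
Labor force participation rate = 3,162.65 / 4,790.92 = 66.01%.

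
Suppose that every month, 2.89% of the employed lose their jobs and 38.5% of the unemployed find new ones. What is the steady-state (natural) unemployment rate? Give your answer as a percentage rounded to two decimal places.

Steady-state unemployment rate ≈ 6.98%.

At steady state the flows balance: s·E = f·U, so U/(E+U) = s/(s+f).
u* = 2.89 / (2.89 + 38.5) = 2.89 / 41.39 = 6.98%.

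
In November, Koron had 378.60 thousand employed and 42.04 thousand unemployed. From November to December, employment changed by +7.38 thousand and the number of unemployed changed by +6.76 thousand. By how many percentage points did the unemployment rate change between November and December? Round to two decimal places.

The unemployment rate changed by +1.23 percentage points.

November: labor force = 378.60 + 42.04 = 420.64; u = 42.04/420.64 = 9.99%.
December: labor force = 385.98 + 48.80 = 434.78; u = 48.80/434.78 = 11.22%.
Change = 11.22% − 9.99% = +1.23 pp.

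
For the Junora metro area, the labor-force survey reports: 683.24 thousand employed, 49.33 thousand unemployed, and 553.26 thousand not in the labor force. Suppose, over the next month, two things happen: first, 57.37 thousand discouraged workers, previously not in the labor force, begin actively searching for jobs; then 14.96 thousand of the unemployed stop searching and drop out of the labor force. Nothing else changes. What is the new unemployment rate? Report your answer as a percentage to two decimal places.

New unemployment rate ≈ 11.84%.

Initially, labor force = 683.24 + 49.33 = 732.57 thousand, so u = 49.33/732.57 = 6.73%.
After the first change, unemployed and labor force both rise by 57.37 → E = 683.24, U = 106.70, labor force = 789.94 thousand.
After the second change, unemployed and labor force both fall by 14.96 → E = 683.24, U = 91.74, labor force = 774.98 thousand.
New unemployment rate = 91.74 / 774.98 = 11.84%.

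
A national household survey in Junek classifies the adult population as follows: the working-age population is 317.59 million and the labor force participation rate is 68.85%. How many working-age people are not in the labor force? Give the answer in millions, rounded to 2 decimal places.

About 98.93 million are not in the labor force.

Share not in the labor force = 1 − 0.6885 = 0.3115.
Not in labor force = 0.3115 × 317.59 ≈ 98.93 million.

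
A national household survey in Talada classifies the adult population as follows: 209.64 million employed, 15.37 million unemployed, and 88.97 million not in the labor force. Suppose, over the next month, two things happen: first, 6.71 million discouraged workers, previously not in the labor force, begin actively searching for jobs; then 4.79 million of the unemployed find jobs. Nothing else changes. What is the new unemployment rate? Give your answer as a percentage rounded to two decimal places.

New unemployment rate ≈ 7.46%.

Initially, labor force = 209.64 + 15.37 = 225.01 million, so u = 15.37/225.01 = 6.83%.
After the first change, unemployed and labor force both rise by 6.71 → E = 209.64, U = 22.08, labor force = 231.72 million.
After the second change, unemployed falls and employed rises by 4.79; labor force unchanged → E = 214.43, U = 17.29, labor force = 231.72 million.
New unemployment rate = 17.29 / 231.72 = 7.46%.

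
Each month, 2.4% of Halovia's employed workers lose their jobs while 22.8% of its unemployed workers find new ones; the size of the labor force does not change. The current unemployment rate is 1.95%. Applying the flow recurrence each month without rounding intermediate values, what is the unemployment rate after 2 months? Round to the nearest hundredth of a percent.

Unemployment rate after two months ≈ 5.29%.

With a fixed labor force, u_{t+1} = u_t + s·(1−u_t) − f·u_t = u_t·(1−s−f) + s.
Here 1−s−f = 0.748 and s = 0.024.
u_1 = 0.019500 × 0.748 + 0.024 = 0.038586.
u_2 = 0.038586 × 0.748 + 0.024 = 0.052862.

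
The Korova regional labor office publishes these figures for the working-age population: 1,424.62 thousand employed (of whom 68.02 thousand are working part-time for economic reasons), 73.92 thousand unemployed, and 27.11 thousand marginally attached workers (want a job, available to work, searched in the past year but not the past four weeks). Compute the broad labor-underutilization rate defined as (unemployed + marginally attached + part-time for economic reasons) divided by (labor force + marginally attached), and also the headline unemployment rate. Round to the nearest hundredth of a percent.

Broad underutilization rate ≈ 11.08%; headline unemployment rate ≈ 4.93%.

Labor force = 1,424.62 + 73.92 = 1,498.54 thousand.
Numerator = 73.92 + 27.11 + 68.02 = 169.05 thousand.
Denominator = 1,498.54 + 27.11 = 1,525.65 thousand.
Broad rate = 169.05 / 1,525.65 = 11.08%.
Headline unemployment rate = 73.92 / 1,498.54 = 4.93%.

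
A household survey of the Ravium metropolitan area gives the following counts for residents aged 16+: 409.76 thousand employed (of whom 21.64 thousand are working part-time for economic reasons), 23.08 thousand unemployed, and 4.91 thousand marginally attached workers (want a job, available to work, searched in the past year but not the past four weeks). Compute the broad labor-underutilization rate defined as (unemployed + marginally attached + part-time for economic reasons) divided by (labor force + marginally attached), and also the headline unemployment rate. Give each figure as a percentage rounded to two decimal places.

Labor force = 409.76 + 23.08 = 432.84 thousand.
Numerator = 23.08 + 4.91 + 21.64 = 49.63 thousand.
Denominator = 432.84 + 4.91 = 437.75 thousand.
Broad rate = 49.63 / 437.75 = 11.34%.
Headline unemployment rate = 23.08 / 432.84 = 5.33%.

Broad underutilization rate ≈ 11.34%; headline unemployment rate ≈ 5.33%.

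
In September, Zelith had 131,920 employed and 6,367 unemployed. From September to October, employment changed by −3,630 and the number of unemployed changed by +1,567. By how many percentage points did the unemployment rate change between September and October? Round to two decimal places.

September: labor force = 131,920 + 6,367 = 138,287; u = 6,367/138,287 = 4.60%.
October: labor force = 128,290 + 7,934 = 136,224; u = 7,934/136,224 = 5.82%.
Change = 5.82% − 4.60% = +1.22 pp.

The unemployment rate changed by +1.22 percentage points.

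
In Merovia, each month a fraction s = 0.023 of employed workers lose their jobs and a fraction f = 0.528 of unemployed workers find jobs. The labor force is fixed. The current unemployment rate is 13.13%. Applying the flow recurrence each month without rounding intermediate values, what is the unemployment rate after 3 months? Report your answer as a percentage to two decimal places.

Unemployment rate after three months ≈ 4.98%.

With a fixed labor force, u_{t+1} = u_t + s·(1−u_t) − f·u_t = u_t·(1−s−f) + s.
Here 1−s−f = 0.449 and s = 0.023.
u_1 = 0.131300 × 0.449 + 0.023 = 0.081954.
u_2 = 0.081954 × 0.449 + 0.023 = 0.059797.
u_3 = 0.059797 × 0.449 + 0.023 = 0.049849.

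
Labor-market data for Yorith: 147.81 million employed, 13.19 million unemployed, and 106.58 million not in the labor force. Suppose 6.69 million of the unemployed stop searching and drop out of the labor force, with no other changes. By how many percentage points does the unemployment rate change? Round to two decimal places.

Initially, labor force = 147.81 + 13.19 = 161.00 million, so u = 13.19/161.00 = 8.19%.
After the change, unemployed and labor force both fall by 6.69 → E = 147.81, U = 6.50, labor force = 154.31 million.
New unemployment rate = 6.50 / 154.31 = 4.21%.
Change = 4.21% − 8.19% = −3.98 percentage points.

The unemployment rate changes by −3.98 percentage points.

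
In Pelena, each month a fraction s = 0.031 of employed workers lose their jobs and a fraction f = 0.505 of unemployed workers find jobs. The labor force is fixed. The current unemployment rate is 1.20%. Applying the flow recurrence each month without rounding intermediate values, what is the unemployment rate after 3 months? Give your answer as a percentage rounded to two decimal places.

With a fixed labor force, u_{t+1} = u_t + s·(1−u_t) − f·u_t = u_t·(1−s−f) + s.
Here 1−s−f = 0.464 and s = 0.031.
u_1 = 0.012000 × 0.464 + 0.031 = 0.036568.
u_2 = 0.036568 × 0.464 + 0.031 = 0.047968.
u_3 = 0.047968 × 0.464 + 0.031 = 0.053257.

Unemployment rate after three months ≈ 5.33%.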